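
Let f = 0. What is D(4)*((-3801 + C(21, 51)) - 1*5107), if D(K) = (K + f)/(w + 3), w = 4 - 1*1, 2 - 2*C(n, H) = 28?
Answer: -17842/3 ≈ -5947.3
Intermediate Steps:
C(n, H) = -13 (C(n, H) = 1 - ½*28 = 1 - 14 = -13)
w = 3 (w = 4 - 1 = 3)
D(K) = K/6 (D(K) = (K + 0)/(3 + 3) = K/6)
D(4)*((-3801 + C(21, 51)) - 1*5107) = ((⅙)*4)*((-3801 - 13) - 1*5107) = 2*(-3814 - 5107)/3 = (⅔)*(-8921) = -17842/3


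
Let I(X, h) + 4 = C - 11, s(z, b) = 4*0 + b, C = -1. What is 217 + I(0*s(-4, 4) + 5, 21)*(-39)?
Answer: 841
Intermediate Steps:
s(z, b) = b (s(z, b) = 0 + b = b)
I(X, h) = -16 (I(X, h) = -4 + (-1 - 11) = -4 - 12 = -16)
217 + I(0*s(-4, 4) + 5, 21)*(-39) = 217 - 16*(-39) = 217 + 624 = 841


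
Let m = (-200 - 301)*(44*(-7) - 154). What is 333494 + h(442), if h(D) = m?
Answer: 564956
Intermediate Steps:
m = 231462 (m = -501*(-308 - 154) = -501*(-462) = 231462)
h(D) = 231462
333494 + h(442) = 333494 + 231462 = 564956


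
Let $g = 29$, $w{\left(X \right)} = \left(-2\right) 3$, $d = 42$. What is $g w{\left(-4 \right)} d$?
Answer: $-7308$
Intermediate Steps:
$w{\left(X \right)} = -6$
$g w{\left(-4 \right)} d = 29 \left(-6\right) 42 = \left(-174\right) 42 = -7308$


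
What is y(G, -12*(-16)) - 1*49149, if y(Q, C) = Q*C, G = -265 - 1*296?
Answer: -156861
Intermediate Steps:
G = -561 (G = -265 - 296 = -561)
y(Q, C) = C*Q
y(G, -12*(-16)) - 1*49149 = -12*(-16)*(-561) - 1*49149 = 192*(-561) - 49149 = -107712 - 49149 = -156861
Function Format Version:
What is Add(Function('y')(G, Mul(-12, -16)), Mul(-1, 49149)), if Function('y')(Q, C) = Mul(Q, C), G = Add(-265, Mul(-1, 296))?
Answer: -156861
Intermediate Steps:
G = -561 (G = Add(-265, -296) = -561)
Function('y')(Q, C) = Mul(C, Q)
Add(Function('y')(G, Mul(-12, -16)), Mul(-1, 49149)) = Add(Mul(Mul(-12, -16), -561), Mul(-1, 49149)) = Add(Mul(192, -561), -49149) = Add(-107712, -49149) = -156861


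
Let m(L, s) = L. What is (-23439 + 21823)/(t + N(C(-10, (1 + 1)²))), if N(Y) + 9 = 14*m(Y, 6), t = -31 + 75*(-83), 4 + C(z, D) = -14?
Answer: 1616/6517 ≈ 0.24797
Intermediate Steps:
C(z, D) = -18 (C(z, D) = -4 - 14 = -18)
t = -6256 (t = -31 - 6225 = -6256)
N(Y) = -9 + 14*Y
(-23439 + 21823)/(t + N(C(-10, (1 + 1)²))) = (-23439 + 21823)/(-6256 + (-9 + 14*(-18))) = -1616/(-6256 + (-9 - 252)) = -1616/(-6256 - 261) = -1616/(-6517) = -1616*(-1/6517) = 1616/6517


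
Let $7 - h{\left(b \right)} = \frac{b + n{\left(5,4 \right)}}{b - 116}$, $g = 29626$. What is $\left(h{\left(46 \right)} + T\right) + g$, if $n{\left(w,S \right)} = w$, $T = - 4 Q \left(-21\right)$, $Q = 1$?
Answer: $\frac{2080241}{70} \approx 29718.0$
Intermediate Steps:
$T = 84$ ($T = \left(-4\right) 1 \left(-21\right) = \left(-4\right) \left(-21\right) = 84$)
$h{\left(b \right)} = 7 - \frac{5 + b}{-116 + b}$ ($h{\left(b \right)} = 7 - \frac{b + 5}{b - 116} = 7 - \frac{5 + b}{-116 + b}$)
$\left(h{\left(46 \right)} + T\right) + g = \left(\frac{-817 + 6 \cdot 46}{-116 + 46} + 84\right) + 29626 = \left(\frac{-817 + 276}{-70} + 84\right) + 29626 = \left(\left(- \frac{1}{70}\right) \left(-541\right) + 84\right) + 29626 = \left(\frac{541}{70} + 84\right) + 29626 = \frac{6421}{70} + 29626 = \frac{2080241}{70}$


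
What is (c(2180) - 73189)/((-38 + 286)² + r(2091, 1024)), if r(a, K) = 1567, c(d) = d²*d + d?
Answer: 175595949/1069 ≈ 1.6426e+5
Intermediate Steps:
c(d) = d + d³ (c(d) = d³ + d = d + d³)
(c(2180) - 73189)/((-38 + 286)² + r(2091, 1024)) = ((2180 + 2180³) - 73189)/((-38 + 286)² + 1567) = ((2180 + 10360232000) - 73189)/(248² + 1567) = (10360234180 - 73189)/(61504 + 1567) = 10360160991/63071 = 10360160991*(1/63071) = 175595949/1069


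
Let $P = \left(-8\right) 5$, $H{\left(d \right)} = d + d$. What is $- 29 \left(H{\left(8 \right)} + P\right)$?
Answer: $696$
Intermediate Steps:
$H{\left(d \right)} = 2 d$
$P = -40$
$- 29 \left(H{\left(8 \right)} + P\right) = - 29 \left(2 \cdot 8 - 40\right) = - 29 \left(16 - 40\right) = \left(-29\right) \left(-24\right) = 696$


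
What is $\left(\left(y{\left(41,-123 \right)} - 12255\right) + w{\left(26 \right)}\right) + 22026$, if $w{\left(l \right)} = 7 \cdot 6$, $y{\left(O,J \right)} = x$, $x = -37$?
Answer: $9776$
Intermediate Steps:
$y{\left(O,J \right)} = -37$
$w{\left(l \right)} = 42$
$\left(\left(y{\left(41,-123 \right)} - 12255\right) + w{\left(26 \right)}\right) + 22026 = \left(\left(-37 - 12255\right) + 42\right) + 22026 = \left(-12292 + 42\right) + 22026 = -12250 + 22026 = 9776$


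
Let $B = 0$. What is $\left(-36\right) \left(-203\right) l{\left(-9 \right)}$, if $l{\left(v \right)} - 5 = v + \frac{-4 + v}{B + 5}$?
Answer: $- \frac{241164}{5} \approx -48233.0$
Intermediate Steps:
$l{\left(v \right)} = \frac{21}{5} + \frac{6 v}{5}$ ($l{\left(v \right)} = 5 + \left(v + \frac{-4 + v}{0 + 5}\right) = 5 + \left(v + \frac{-4 + v}{5}\right) = 5 + \left(v + \left(-4 + v\right) \frac{1}{5}\right) = 5 + \left(v + \left(- \frac{4}{5} + \frac{v}{5}\right)\right) = 5 + \left(- \frac{4}{5} + \frac{6 v}{5}\right) = \frac{21}{5} + \frac{6 v}{5}$)
$\left(-36\right) \left(-203\right) l{\left(-9 \right)} = \left(-36\right) \left(-203\right) \left(\frac{21}{5} + \frac{6}{5} \left(-9\right)\right) = 7308 \left(\frac{21}{5} - \frac{54}{5}\right) = 7308 \left(- \frac{33}{5}\right) = - \frac{241164}{5}$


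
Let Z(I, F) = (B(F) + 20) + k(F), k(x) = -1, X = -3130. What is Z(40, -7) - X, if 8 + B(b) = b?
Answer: 3134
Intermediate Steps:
B(b) = -8 + b
Z(I, F) = 11 + F (Z(I, F) = ((-8 + F) + 20) - 1 = (12 + F) - 1 = 11 + F)
Z(40, -7) - X = (11 - 7) - 1*(-3130) = 4 + 3130 = 3134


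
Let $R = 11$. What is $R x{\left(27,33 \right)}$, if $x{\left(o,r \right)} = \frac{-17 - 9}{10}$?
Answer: $- \frac{143}{5} \approx -28.6$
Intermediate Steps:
$x{\left(o,r \right)} = - \frac{13}{5}$ ($x{\left(o,r \right)} = \left(-17 - 9\right) \frac{1}{10} = \left(-26\right) \frac{1}{10} = - \frac{13}{5}$)
$R x{\left(27,33 \right)} = 11 \left(- \frac{13}{5}\right) = - \frac{143}{5}$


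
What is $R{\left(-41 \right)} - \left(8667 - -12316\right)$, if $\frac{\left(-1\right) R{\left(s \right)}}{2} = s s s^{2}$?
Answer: $-5672505$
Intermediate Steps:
$R{\left(s \right)} = - 2 s^{4}$ ($R{\left(s \right)} = - 2 s s s^{2} = - 2 s^{2} s^{2} = - 2 s^{4}$)
$R{\left(-41 \right)} - \left(8667 - -12316\right) = - 2 \left(-41\right)^{4} - \left(8667 - -12316\right) = \left(-2\right) 2825761 - \left(8667 + 12316\right) = -5651522 - 20983 = -5672505$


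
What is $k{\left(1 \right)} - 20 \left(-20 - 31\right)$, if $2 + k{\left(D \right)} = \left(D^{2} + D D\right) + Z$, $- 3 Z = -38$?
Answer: $\frac{3098}{3} \approx 1032.7$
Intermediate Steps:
$Z = \frac{38}{3}$ ($Z = \left(- \frac{1}{3}\right) \left(-38\right) = \frac{38}{3} \approx 12.667$)
$k{\left(D \right)} = \frac{32}{3} + 2 D^{2}$ ($k{\left(D \right)} = -2 + \left(\left(D^{2} + D D\right) + \frac{38}{3}\right) = -2 + \left(\left(D^{2} + D^{2}\right) + \frac{38}{3}\right) = -2 + \left(2 D^{2} + \frac{38}{3}\right) = -2 + \left(\frac{38}{3} + 2 D^{2}\right) = \frac{32}{3} + 2 D^{2}$)
$k{\left(1 \right)} - 20 \left(-20 - 31\right) = \left(\frac{32}{3} + 2 \cdot 1^{2}\right) - 20 \left(-20 - 31\right) = \left(\frac{32}{3} + 2 \cdot 1\right) - -1020 = \left(\frac{32}{3} + 2\right) + 1020 = \frac{38}{3} + 1020 = \frac{3098}{3}$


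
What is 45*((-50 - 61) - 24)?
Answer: -6075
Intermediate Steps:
45*((-50 - 61) - 24) = 45*(-111 - 24) = 45*(-135) = -6075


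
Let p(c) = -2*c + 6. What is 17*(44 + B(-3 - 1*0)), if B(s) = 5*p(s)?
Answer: 1768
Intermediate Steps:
p(c) = 6 - 2*c
B(s) = 30 - 10*s (B(s) = 5*(6 - 2*s) = 30 - 10*s)
17*(44 + B(-3 - 1*0)) = 17*(44 + (30 - 10*(-3 - 1*0))) = 17*(44 + (30 - 10*(-3 + 0))) = 17*(44 + (30 - 10*(-3))) = 17*(44 + (30 + 30)) = 17*(44 + 60) = 17*104 = 1768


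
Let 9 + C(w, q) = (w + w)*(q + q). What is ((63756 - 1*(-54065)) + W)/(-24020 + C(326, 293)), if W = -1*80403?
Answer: 37418/358043 ≈ 0.10451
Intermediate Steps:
C(w, q) = -9 + 4*q*w (C(w, q) = -9 + (w + w)*(q + q) = -9 + (2*w)*(2*q) = -9 + 4*q*w)
W = -80403
((63756 - 1*(-54065)) + W)/(-24020 + C(326, 293)) = ((63756 - 1*(-54065)) - 80403)/(-24020 + (-9 + 4*293*326)) = ((63756 + 54065) - 80403)/(-24020 + (-9 + 382072)) = (117821 - 80403)/(-24020 + 382063) = 37418/358043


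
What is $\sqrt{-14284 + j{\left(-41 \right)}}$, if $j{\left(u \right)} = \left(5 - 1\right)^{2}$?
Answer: $2 i \sqrt{3567} \approx 119.45 i$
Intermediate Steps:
$j{\left(u \right)} = 16$ ($j{\left(u \right)} = 4^{2} = 16$)
$\sqrt{-14284 + j{\left(-41 \right)}} = \sqrt{-14284 + 16} = \sqrt{-14268} = 2 i \sqrt{3567}$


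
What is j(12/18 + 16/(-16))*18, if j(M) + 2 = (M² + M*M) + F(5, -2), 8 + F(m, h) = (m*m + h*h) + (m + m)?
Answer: 526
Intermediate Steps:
F(m, h) = -8 + h² + m² + 2*m (F(m, h) = -8 + ((m*m + h*h) + (m + m)) = -8 + ((m² + h²) + 2*m) = -8 + ((h² + m²) + 2*m) = -8 + (h² + m² + 2*m) = -8 + h² + m² + 2*m)
j(M) = 29 + 2*M² (j(M) = -2 + ((M² + M*M) + (-8 + (-2)² + 5² + 2*5)) = -2 + ((M² + M²) + (-8 + 4 + 25 + 10)) = -2 + (2*M² + 31) = -2 + (31 + 2*M²) = 29 + 2*M²)
j(12/18 + 16/(-16))*18 = (29 + 2*(12/18 + 16/(-16))²)*18 = (29 + 2*(12*(1/18) + 16*(-1/16))²)*18 = (29 + 2*(⅔ - 1)²)*18 = (29 + 2*(-⅓)²)*18 = (29 + 2*(⅑))*18 = (29 + 2/9)*18 = (263/9)*18 = 526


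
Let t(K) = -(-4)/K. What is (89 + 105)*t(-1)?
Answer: -776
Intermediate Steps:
t(K) = 4/K
(89 + 105)*t(-1) = (89 + 105)*(4/(-1)) = 194*(4*(-1)) = 194*(-4) = -776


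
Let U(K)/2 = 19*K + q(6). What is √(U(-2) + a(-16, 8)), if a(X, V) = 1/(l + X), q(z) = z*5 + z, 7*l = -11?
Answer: I*√61377/123 ≈ 2.0142*I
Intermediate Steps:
l = -11/7 (l = (⅐)*(-11) = -11/7 ≈ -1.5714)
q(z) = 6*z (q(z) = 5*z + z = 6*z)
a(X, V) = 1/(-11/7 + X)
U(K) = 72 + 38*K (U(K) = 2*(19*K + 6*6) = 2*(19*K + 36) = 2*(36 + 19*K) = 72 + 38*K)
√(U(-2) + a(-16, 8)) = √((72 + 38*(-2)) + 7/(-11 + 7*(-16))) = √((72 - 76) + 7/(-11 - 112)) = √(-4 + 7/(-123)) = √(-4 + 7*(-1/123)) = √(-4 - 7/123) = √(-499/123) = I*√61377/123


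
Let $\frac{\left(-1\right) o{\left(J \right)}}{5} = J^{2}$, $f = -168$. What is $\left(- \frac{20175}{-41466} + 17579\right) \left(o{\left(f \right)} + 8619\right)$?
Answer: $- \frac{32195578331163}{13822} \approx -2.3293 \cdot 10^{9}$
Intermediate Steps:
$o{\left(J \right)} = - 5 J^{2}$
$\left(- \frac{20175}{-41466} + 17579\right) \left(o{\left(f \right)} + 8619\right) = \left(- \frac{20175}{-41466} + 17579\right) \left(- 5 \left(-168\right)^{2} + 8619\right) = \left(\left(-20175\right) \left(- \frac{1}{41466}\right) + 17579\right) \left(\left(-5\right) 28224 + 8619\right) = \left(\frac{6725}{13822} + 17579\right) \left(-141120 + 8619\right) = \frac{242983663}{13822} \left(-132501\right) = - \frac{32195578331163}{13822}$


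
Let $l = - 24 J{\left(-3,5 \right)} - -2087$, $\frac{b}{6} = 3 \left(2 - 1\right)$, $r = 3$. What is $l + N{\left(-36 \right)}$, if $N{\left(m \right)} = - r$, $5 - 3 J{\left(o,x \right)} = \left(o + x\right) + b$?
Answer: $2204$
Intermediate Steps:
$b = 18$ ($b = 6 \cdot 3 \left(2 - 1\right) = 6 \cdot 3 \cdot 1 = 6 \cdot 3 = 18$)
$J{\left(o,x \right)} = - \frac{13}{3} - \frac{o}{3} - \frac{x}{3}$ ($J{\left(o,x \right)} = \frac{5}{3} - \frac{\left(o + x\right) + 18}{3} = \frac{5}{3} - \frac{18 + o + x}{3} = \frac{5}{3} - \left(6 + \frac{o}{3} + \frac{x}{3}\right) = - \frac{13}{3} - \frac{o}{3} - \frac{x}{3}$)
$N{\left(m \right)} = -3$ ($N{\left(m \right)} = \left(-1\right) 3 = -3$)
$l = 2207$ ($l = - 24 \left(- \frac{13}{3} - -1 - \frac{5}{3}\right) - -2087 = - 24 \left(- \frac{13}{3} + 1 - \frac{5}{3}\right) + 2087 = \left(-24\right) \left(-5\right) + 2087 = 120 + 2087 = 2207$)
$l + N{\left(-36 \right)} = 2207 - 3 = 2204$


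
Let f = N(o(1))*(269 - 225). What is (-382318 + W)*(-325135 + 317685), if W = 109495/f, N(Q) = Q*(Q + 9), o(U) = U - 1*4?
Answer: 1128322432475/396 ≈ 2.8493e+9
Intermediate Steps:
o(U) = -4 + U (o(U) = U - 4 = -4 + U)
N(Q) = Q*(9 + Q)
f = -792 (f = ((-4 + 1)*(9 + (-4 + 1)))*(269 - 225) = -3*(9 - 3)*44 = -3*6*44 = -18*44 = -792)
W = -109495/792 (W = 109495/(-792) = 109495*(-1/792) = -109495/792 ≈ -138.25)
(-382318 + W)*(-325135 + 317685) = (-382318 - 109495/792)*(-325135 + 317685) = -302905351/792*(-7450) = 1128322432475/396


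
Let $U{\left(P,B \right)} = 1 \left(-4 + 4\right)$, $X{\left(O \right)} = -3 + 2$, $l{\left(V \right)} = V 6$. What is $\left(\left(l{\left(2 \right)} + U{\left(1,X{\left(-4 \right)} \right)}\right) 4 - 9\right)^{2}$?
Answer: $1521$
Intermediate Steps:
$l{\left(V \right)} = 6 V$
$X{\left(O \right)} = -1$
$U{\left(P,B \right)} = 0$ ($U{\left(P,B \right)} = 1 \cdot 0 = 0$)
$\left(\left(l{\left(2 \right)} + U{\left(1,X{\left(-4 \right)} \right)}\right) 4 - 9\right)^{2} = \left(\left(6 \cdot 2 + 0\right) 4 - 9\right)^{2} = \left(\left(12 + 0\right) 4 - 9\right)^{2} = \left(12 \cdot 4 - 9\right)^{2} = \left(48 - 9\right)^{2} = 39^{2} = 1521$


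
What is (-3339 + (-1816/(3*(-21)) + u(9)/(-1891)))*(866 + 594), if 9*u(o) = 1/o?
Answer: -5181772557560/1072197 ≈ -4.8329e+6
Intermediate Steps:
u(o) = 1/(9*o)
(-3339 + (-1816/(3*(-21)) + u(9)/(-1891)))*(866 + 594) = (-3339 + (-1816/(3*(-21)) + ((1/9)/9)/(-1891)))*(866 + 594) = (-3339 + (-1816/(-63) + ((1/9)*(1/9))*(-1/1891)))*1460 = (-3339 + (-1816*(-1/63) + (1/81)*(-1/1891)))*1460 = (-3339 + (1816/63 - 1/153171))*1460 = (-3339 + 30906497/1072197)*1460 = -3549159286/1072197*1460 = -5181772557560/1072197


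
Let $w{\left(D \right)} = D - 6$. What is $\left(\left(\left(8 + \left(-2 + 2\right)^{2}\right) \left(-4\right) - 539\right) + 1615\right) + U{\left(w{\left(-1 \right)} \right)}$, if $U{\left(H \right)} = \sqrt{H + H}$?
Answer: $1044 + i \sqrt{14} \approx 1044.0 + 3.7417 i$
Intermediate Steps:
$w{\left(D \right)} = -6 + D$ ($w{\left(D \right)} = D - 6 = -6 + D$)
$U{\left(H \right)} = \sqrt{2} \sqrt{H}$ ($U{\left(H \right)} = \sqrt{2 H} = \sqrt{2} \sqrt{H}$)
$\left(\left(\left(8 + \left(-2 + 2\right)^{2}\right) \left(-4\right) - 539\right) + 1615\right) + U{\left(w{\left(-1 \right)} \right)} = \left(\left(\left(8 + \left(-2 + 2\right)^{2}\right) \left(-4\right) - 539\right) + 1615\right) + \sqrt{2} \sqrt{-6 - 1} = \left(\left(\left(8 + 0^{2}\right) \left(-4\right) - 539\right) + 1615\right) + \sqrt{2} \sqrt{-7} = \left(\left(\left(8 + 0\right) \left(-4\right) - 539\right) + 1615\right) + \sqrt{2} i \sqrt{7} = \left(\left(8 \left(-4\right) - 539\right) + 1615\right) + i \sqrt{14} = \left(\left(-32 - 539\right) + 1615\right) + i \sqrt{14} = \left(-571 + 1615\right) + i \sqrt{14} = 1044 + i \sqrt{14}$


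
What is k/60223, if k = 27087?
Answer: 27087/60223 ≈ 0.44978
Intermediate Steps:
k/60223 = 27087/60223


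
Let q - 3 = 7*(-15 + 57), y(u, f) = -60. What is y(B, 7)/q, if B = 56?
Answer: -20/99 ≈ -0.20202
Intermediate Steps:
q = 297 (q = 3 + 7*(-15 + 57) = 3 + 7*42 = 3 + 294 = 297)
y(B, 7)/q = -60/297 = -60*1/297 = -20/99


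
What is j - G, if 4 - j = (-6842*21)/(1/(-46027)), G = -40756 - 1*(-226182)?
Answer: -6613436836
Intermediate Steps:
G = 185426 (G = -40756 + 226182 = 185426)
j = -6613251410 (j = 4 - (-6842*21)/(1/(-46027)) = 4 - (-143682)/(-1/46027) = 4 - (-143682)*(-46027) = 4 - 1*6613251414 = 4 - 6613251414 = -6613251410)
j - G = -6613251410 - 1*185426 = -6613251410 - 185426 = -6613436836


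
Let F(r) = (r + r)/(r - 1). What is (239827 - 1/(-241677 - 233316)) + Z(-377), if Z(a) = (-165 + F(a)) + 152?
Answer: 2392129294292/9974853 ≈ 2.3982e+5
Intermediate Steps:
F(r) = 2*r/(-1 + r) (F(r) = (2*r)/(-1 + r) = 2*r/(-1 + r))
Z(a) = -13 + 2*a/(-1 + a) (Z(a) = (-165 + 2*a/(-1 + a)) + 152 = -13 + 2*a/(-1 + a))
(239827 - 1/(-241677 - 233316)) + Z(-377) = (239827 - 1/(-241677 - 233316)) + (13 - 11*(-377))/(-1 - 377) = (239827 - 1/(-474993)) + (13 + 4147)/(-378) = (239827 - 1*(-1/474993)) - 1/378*4160 = (239827 + 1/474993) - 2080/189 = 113916146212/474993 - 2080/189 = 2392129294292/9974853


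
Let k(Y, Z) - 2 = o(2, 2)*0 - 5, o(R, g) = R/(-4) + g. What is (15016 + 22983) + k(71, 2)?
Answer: 37996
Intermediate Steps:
o(R, g) = g - R/4 (o(R, g) = R*(-¼) + g = -R/4 + g = g - R/4)
k(Y, Z) = -3 (k(Y, Z) = 2 + ((2 - ¼*2)*0 - 5) = 2 + ((2 - ½)*0 - 5) = 2 + ((3/2)*0 - 5) = 2 + (0 - 5) = 2 - 5 = -3)
(15016 + 22983) + k(71, 2) = (15016 + 22983) - 3 = 37999 - 3 = 37996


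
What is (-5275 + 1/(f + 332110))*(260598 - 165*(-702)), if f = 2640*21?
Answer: -384770820629286/193775 ≈ -1.9857e+9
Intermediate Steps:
f = 55440
(-5275 + 1/(f + 332110))*(260598 - 165*(-702)) = (-5275 + 1/(55440 + 332110))*(260598 - 165*(-702)) = (-5275 + 1/387550)*(260598 + 115830) = (-5275 + 1/387550)*376428 = -2044326249/387550*376428 = -384770820629286/193775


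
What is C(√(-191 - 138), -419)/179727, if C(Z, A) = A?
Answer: -419/179727 ≈ -0.0023313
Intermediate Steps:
C(√(-191 - 138), -419)/179727 = -419/179727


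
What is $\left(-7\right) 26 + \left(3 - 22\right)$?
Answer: $-201$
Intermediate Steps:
$\left(-7\right) 26 + \left(3 - 22\right) = -182 + \left(3 - 22\right) = -182 - 19 = -201$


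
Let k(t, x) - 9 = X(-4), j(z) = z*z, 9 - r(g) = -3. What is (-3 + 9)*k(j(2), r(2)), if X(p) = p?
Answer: 30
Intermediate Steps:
r(g) = 12 (r(g) = 9 - 1*(-3) = 9 + 3 = 12)
j(z) = z²
k(t, x) = 5 (k(t, x) = 9 - 4 = 5)
(-3 + 9)*k(j(2), r(2)) = (-3 + 9)*5 = 6*5 = 30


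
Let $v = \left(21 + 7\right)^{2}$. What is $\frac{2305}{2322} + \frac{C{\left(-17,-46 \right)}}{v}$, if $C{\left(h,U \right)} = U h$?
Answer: $\frac{905731}{455112} \approx 1.9901$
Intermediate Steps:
$v = 784$ ($v = 28^{2} = 784$)
$\frac{2305}{2322} + \frac{C{\left(-17,-46 \right)}}{v} = \frac{2305}{2322} + \frac{\left(-46\right) \left(-17\right)}{784} = 2305 \cdot \frac{1}{2322} + 782 \cdot \frac{1}{784} = \frac{2305}{2322} + \frac{391}{392} = \frac{905731}{455112}$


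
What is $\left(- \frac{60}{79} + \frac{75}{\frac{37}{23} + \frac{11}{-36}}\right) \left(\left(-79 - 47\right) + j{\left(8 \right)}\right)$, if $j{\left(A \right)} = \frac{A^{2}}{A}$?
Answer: $- \frac{571256880}{85241} \approx -6701.7$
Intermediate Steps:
$j{\left(A \right)} = A$
$\left(- \frac{60}{79} + \frac{75}{\frac{37}{23} + \frac{11}{-36}}\right) \left(\left(-79 - 47\right) + j{\left(8 \right)}\right) = \left(- \frac{60}{79} + \frac{75}{\frac{37}{23} + \frac{11}{-36}}\right) \left(\left(-79 - 47\right) + 8\right) = \left(\left(-60\right) \frac{1}{79} + \frac{75}{37 \cdot \frac{1}{23} + 11 \left(- \frac{1}{36}\right)}\right) \left(-126 + 8\right) = \left(- \frac{60}{79} + \frac{75}{\frac{37}{23} - \frac{11}{36}}\right) \left(-118\right) = \left(- \frac{60}{79} + \frac{75}{\frac{1079}{828}}\right) \left(-118\right) = \left(- \frac{60}{79} + 75 \cdot \frac{828}{1079}\right) \left(-118\right) = \left(- \frac{60}{79} + \frac{62100}{1079}\right) \left(-118\right) = \frac{4841160}{85241} \left(-118\right) = - \frac{571256880}{85241}$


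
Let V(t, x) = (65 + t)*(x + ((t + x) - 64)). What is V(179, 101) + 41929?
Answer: 119277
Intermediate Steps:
V(t, x) = (65 + t)*(-64 + t + 2*x) (V(t, x) = (65 + t)*(x + (-64 + t + x)) = (65 + t)*(-64 + t + 2*x))
V(179, 101) + 41929 = (-4160 + 179 + 179² + 130*101 + 2*179*101) + 41929 = (-4160 + 179 + 32041 + 13130 + 36158) + 41929 = 77348 + 41929 = 119277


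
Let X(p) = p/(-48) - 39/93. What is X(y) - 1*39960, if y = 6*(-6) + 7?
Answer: -59460205/1488 ≈ -39960.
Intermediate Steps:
y = -29 (y = -36 + 7 = -29)
X(p) = -13/31 - p/48 (X(p) = p*(-1/48) - 39*1/93 = -p/48 - 13/31 = -13/31 - p/48)
X(y) - 1*39960 = (-13/31 - 1/48*(-29)) - 1*39960 = (-13/31 + 29/48) - 39960 = 275/1488 - 39960 = -59460205/1488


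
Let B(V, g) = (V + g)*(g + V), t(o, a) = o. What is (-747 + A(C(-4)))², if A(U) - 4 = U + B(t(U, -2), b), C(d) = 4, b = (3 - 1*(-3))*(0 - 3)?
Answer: 294849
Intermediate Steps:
b = -18 (b = (3 + 3)*(-3) = 6*(-3) = -18)
B(V, g) = (V + g)² (B(V, g) = (V + g)*(V + g) = (V + g)²)
A(U) = 4 + U + (-18 + U)² (A(U) = 4 + (U + (U - 18)²) = 4 + (U + (-18 + U)²) = 4 + U + (-18 + U)²)
(-747 + A(C(-4)))² = (-747 + (4 + 4 + (-18 + 4)²))² = (-747 + (4 + 4 + (-14)²))² = (-747 + (4 + 4 + 196))² = (-747 + 204)² = (-543)² = 294849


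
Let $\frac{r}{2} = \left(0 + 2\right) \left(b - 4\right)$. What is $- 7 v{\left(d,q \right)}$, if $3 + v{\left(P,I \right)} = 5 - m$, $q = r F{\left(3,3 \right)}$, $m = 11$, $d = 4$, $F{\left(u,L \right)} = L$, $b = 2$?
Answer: $63$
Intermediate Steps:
$r = -8$ ($r = 2 \left(0 + 2\right) \left(2 - 4\right) = 2 \cdot 2 \left(-2\right) = 2 \left(-4\right) = -8$)
$q = -24$ ($q = \left(-8\right) 3 = -24$)
$v{\left(P,I \right)} = -9$ ($v{\left(P,I \right)} = -3 + \left(5 - 11\right) = -3 - 6 = -9$)
$- 7 v{\left(d,q \right)} = \left(-7\right) \left(-9\right) = 63$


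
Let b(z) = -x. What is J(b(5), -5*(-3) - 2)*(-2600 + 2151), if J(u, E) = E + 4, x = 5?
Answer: -7633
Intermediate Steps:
b(z) = -5 (b(z) = -1*5 = -5)
J(u, E) = 4 + E
J(b(5), -5*(-3) - 2)*(-2600 + 2151) = (4 + (-5*(-3) - 2))*(-2600 + 2151) = (4 + (15 - 2))*(-449) = (4 + 13)*(-449) = 17*(-449) = -7633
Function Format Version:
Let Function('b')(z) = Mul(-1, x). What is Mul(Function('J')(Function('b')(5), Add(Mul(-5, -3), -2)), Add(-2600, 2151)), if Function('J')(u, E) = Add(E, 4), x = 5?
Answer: -7633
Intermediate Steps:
Function('b')(z) = -5 (Function('b')(z) = Mul(-1, 5) = -5)
Function('J')(u, E) = Add(4, E)
Mul(Function('J')(Function('b')(5), Add(Mul(-5, -3), -2)), Add(-2600, 2151)) = Mul(Add(4, Add(Mul(-5, -3), -2)), Add(-2600, 2151)) = Mul(Add(4, Add(15, -2)), -449) = Mul(Add(4, 13), -449) = Mul(17, -449) = -7633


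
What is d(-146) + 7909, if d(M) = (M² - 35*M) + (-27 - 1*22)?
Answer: 34286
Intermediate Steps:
d(M) = -49 + M² - 35*M (d(M) = (M² - 35*M) + (-27 - 22) = (M² - 35*M) - 49 = -49 + M² - 35*M)
d(-146) + 7909 = (-49 + (-146)² - 35*(-146)) + 7909 = (-49 + 21316 + 5110) + 7909 = 26377 + 7909 = 34286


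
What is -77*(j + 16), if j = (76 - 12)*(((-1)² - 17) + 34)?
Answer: -89936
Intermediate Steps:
j = 1152 (j = 64*((1 - 17) + 34) = 64*(-16 + 34) = 64*18 = 1152)
-77*(j + 16) = -77*(1152 + 16) = -77*1168 = -89936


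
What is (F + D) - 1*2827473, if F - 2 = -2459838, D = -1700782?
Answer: -6988091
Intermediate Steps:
F = -2459836 (F = 2 - 2459838 = -2459836)
(F + D) - 1*2827473 = (-2459836 - 1700782) - 1*2827473 = -4160618 - 2827473 = -6988091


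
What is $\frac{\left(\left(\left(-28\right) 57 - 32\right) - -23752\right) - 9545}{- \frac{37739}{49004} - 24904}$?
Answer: $- \frac{616421316}{1220433355} \approx -0.50508$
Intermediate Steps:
$\frac{\left(\left(\left(-28\right) 57 - 32\right) - -23752\right) - 9545}{- \frac{37739}{49004} - 24904} = \frac{\left(\left(-1596 - 32\right) + 23752\right) - 9545}{\left(-37739\right) \frac{1}{49004} - 24904} = \frac{\left(-1628 + 23752\right) - 9545}{- \frac{37739}{49004} - 24904} = \frac{22124 - 9545}{- \frac{1220433355}{49004}} = 12579 \left(- \frac{49004}{1220433355}\right) = - \frac{616421316}{1220433355}$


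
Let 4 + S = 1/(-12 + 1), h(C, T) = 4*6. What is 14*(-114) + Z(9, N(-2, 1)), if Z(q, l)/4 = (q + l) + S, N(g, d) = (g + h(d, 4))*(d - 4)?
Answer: -20244/11 ≈ -1840.4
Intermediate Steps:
h(C, T) = 24
N(g, d) = (-4 + d)*(24 + g) (N(g, d) = (g + 24)*(d - 4) = (24 + g)*(-4 + d) = (-4 + d)*(24 + g))
S = -45/11 (S = -4 + 1/(-12 + 1) = -4 + 1/(-11) = -4 - 1/11 = -45/11 ≈ -4.0909)
Z(q, l) = -180/11 + 4*l + 4*q (Z(q, l) = 4*((q + l) - 45/11) = 4*((l + q) - 45/11) = 4*(-45/11 + l + q) = -180/11 + 4*l + 4*q)
14*(-114) + Z(9, N(-2, 1)) = 14*(-114) + (-180/11 + 4*(-96 - 4*(-2) + 24*1 + 1*(-2)) + 4*9) = -1596 + (-180/11 + 4*(-96 + 8 + 24 - 2) + 36) = -1596 + (-180/11 + 4*(-66) + 36) = -1596 + (-180/11 - 264 + 36) = -1596 - 2688/11 = -20244/11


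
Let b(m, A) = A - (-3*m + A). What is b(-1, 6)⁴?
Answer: 81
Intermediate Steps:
b(m, A) = 3*m (b(m, A) = A - (A - 3*m) = A + (-A + 3*m) = 3*m)
b(-1, 6)⁴ = (3*(-1))⁴ = (-3)⁴ = 81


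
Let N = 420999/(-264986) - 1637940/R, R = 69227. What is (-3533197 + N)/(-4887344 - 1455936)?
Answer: 64814085489399547/116362307040976160 ≈ 0.55700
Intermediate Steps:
N = -463175666613/18344185822 (N = 420999/(-264986) - 1637940/69227 = 420999*(-1/264986) - 1637940*1/69227 = -420999/264986 - 1637940/69227 = -463175666613/18344185822 ≈ -25.249)
(-3533197 + N)/(-4887344 - 1455936) = (-3533197 - 463175666613/18344185822)/(-4887344 - 1455936) = -64814085489399547/18344185822/(-6343280) = -64814085489399547/18344185822*(-1/6343280) = 64814085489399547/116362307040976160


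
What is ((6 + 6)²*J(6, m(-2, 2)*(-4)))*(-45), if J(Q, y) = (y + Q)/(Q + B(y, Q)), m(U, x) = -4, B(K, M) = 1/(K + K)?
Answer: -4561920/193 ≈ -23637.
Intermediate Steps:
B(K, M) = 1/(2*K)
J(Q, y) = (Q + y)/(Q + 1/(2*y)) (J(Q, y) = (y + Q)/(Q + 1/(2*y)) = (Q + y)/(Q + 1/(2*y)))
((6 + 6)²*J(6, m(-2, 2)*(-4)))*(-45) = ((6 + 6)²*(2*(-4*(-4))*(6 - 4*(-4))/(1 + 2*6*(-4*(-4)))))*(-45) = (12²*(2*16*(6 + 16)/(1 + 2*6*16)))*(-45) = (144*(2*16*22/(1 + 192)))*(-45) = (144*(2*16*22/193))*(-45) = (144*(2*16*(1/193)*22))*(-45) = (144*(704/193))*(-45) = (101376/193)*(-45) = -4561920/193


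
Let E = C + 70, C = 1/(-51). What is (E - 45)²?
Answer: 1623076/2601 ≈ 624.02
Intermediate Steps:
C = -1/51 (C = 1*(-1/51) = -1/51 ≈ -0.019608)
E = 3569/51 (E = -1/51 + 70 = 3569/51 ≈ 69.980)
(E - 45)² = (3569/51 - 45)² = (1274/51)² = 1623076/2601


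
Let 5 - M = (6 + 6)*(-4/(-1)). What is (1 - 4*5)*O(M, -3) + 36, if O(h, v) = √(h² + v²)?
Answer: 36 - 19*√1858 ≈ -782.99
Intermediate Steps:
M = -43 (M = 5 - (6 + 6)*(-4/(-1)) = 5 - 12*(-4*(-1)) = 5 - 12*4 = 5 - 1*48 = 5 - 48 = -43)
(1 - 4*5)*O(M, -3) + 36 = (1 - 4*5)*√((-43)² + (-3)²) + 36 = (1 - 20)*√(1849 + 9) + 36 = -19*√1858 + 36 = 36 - 19*√1858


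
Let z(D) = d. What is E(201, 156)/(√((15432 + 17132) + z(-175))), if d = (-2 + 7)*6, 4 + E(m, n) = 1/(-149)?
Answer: -597*√32594/4856506 ≈ -0.022193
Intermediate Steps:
E(m, n) = -597/149 (E(m, n) = -4 + 1/(-149) = -4 - 1/149 = -597/149)
d = 30 (d = 5*6 = 30)
z(D) = 30
E(201, 156)/(√((15432 + 17132) + z(-175))) = -597/(149*√((15432 + 17132) + 30)) = -597/(149*√(32564 + 30)) = -597*√32594/32594/149 = -597*√32594/4856506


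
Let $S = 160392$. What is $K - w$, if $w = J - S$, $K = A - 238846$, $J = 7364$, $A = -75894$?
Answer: $-161712$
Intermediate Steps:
$K = -314740$ ($K = -75894 - 238846 = -314740$)
$w = -153028$ ($w = 7364 - 160392 = -153028$)
$K - w = -314740 - -153028 = -314740 + 153028 = -161712$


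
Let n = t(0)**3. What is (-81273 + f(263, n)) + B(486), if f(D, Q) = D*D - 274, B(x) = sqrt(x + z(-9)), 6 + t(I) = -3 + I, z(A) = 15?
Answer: -12378 + sqrt(501) ≈ -12356.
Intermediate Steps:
t(I) = -9 + I (t(I) = -6 + (-3 + I) = -9 + I)
B(x) = sqrt(15 + x) (B(x) = sqrt(x + 15) = sqrt(15 + x))
n = -729 (n = (-9 + 0)**3 = (-9)**3 = -729)
f(D, Q) = -274 + D**2 (f(D, Q) = D**2 - 274 = -274 + D**2)
(-81273 + f(263, n)) + B(486) = (-81273 + (-274 + 263**2)) + sqrt(15 + 486) = (-81273 + (-274 + 69169)) + sqrt(501) = (-81273 + 68895) + sqrt(501) = -12378 + sqrt(501)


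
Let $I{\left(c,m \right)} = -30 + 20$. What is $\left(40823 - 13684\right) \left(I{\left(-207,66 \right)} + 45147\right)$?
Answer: $1224973043$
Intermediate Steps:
$I{\left(c,m \right)} = -10$
$\left(40823 - 13684\right) \left(I{\left(-207,66 \right)} + 45147\right) = \left(40823 - 13684\right) \left(-10 + 45147\right) = 27139 \cdot 45137 = 1224973043$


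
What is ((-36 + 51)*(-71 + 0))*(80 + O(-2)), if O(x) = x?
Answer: -83070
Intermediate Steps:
((-36 + 51)*(-71 + 0))*(80 + O(-2)) = ((-36 + 51)*(-71 + 0))*(80 - 2) = (15*(-71))*78 = -1065*78 = -83070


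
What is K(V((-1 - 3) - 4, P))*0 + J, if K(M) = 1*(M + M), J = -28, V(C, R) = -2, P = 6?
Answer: -28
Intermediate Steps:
K(M) = 2*M (K(M) = 1*(2*M) = 2*M)
K(V((-1 - 3) - 4, P))*0 + J = (2*(-2))*0 - 28 = -4*0 - 28 = 0 - 28 = -28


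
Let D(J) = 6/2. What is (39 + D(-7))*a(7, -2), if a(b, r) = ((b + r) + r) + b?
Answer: 420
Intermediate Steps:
D(J) = 3 (D(J) = 6*(½) = 3)
a(b, r) = 2*b + 2*r (a(b, r) = (b + 2*r) + b = 2*b + 2*r)
(39 + D(-7))*a(7, -2) = (39 + 3)*(2*7 + 2*(-2)) = 42*(14 - 4) = 42*10 = 420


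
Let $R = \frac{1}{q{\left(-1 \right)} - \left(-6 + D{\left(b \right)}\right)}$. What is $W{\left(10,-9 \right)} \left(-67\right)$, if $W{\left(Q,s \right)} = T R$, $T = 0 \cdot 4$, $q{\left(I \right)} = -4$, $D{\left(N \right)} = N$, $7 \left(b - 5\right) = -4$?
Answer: $0$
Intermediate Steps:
$b = \frac{31}{7}$ ($b = 5 + \frac{1}{7} \left(-4\right) = 5 - \frac{4}{7} = \frac{31}{7} \approx 4.4286$)
$T = 0$
$R = - \frac{7}{17}$ ($R = \frac{1}{-4 + \left(6 - \frac{31}{7}\right)} = \frac{1}{-4 + \frac{11}{7}} = \frac{1}{- \frac{17}{7}} = - \frac{7}{17} \approx -0.41176$)
$W{\left(Q,s \right)} = 0$ ($W{\left(Q,s \right)} = 0 \left(- \frac{7}{17}\right) = 0$)
$W{\left(10,-9 \right)} \left(-67\right) = 0 \left(-67\right) = 0$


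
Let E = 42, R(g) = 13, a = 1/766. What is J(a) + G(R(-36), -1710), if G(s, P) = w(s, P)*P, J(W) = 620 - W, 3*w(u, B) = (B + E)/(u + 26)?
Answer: 248934667/9958 ≈ 24998.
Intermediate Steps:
a = 1/766 ≈ 0.0013055
w(u, B) = (42 + B)/(3*(26 + u)) (w(u, B) = ((B + 42)/(u + 26))/3 = ((42 + B)/(26 + u))/3 = (42 + B)/(3*(26 + u)))
G(s, P) = P*(42 + P)/(3*(26 + s)) (G(s, P) = ((42 + P)/(3*(26 + s)))*P = P*(42 + P)/(3*(26 + s)))
J(a) + G(R(-36), -1710) = (620 - 1*1/766) + (⅓)*(-1710)*(42 - 1710)/(26 + 13) = (620 - 1/766) + (⅓)*(-1710)*(-1668)/39 = 474919/766 + (⅓)*(-1710)*(1/39)*(-1668) = 474919/766 + 316920/13 = 248934667/9958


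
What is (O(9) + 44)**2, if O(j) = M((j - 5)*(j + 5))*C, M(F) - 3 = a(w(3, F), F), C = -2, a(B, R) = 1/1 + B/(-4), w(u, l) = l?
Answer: 4096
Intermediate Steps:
a(B, R) = 1 - B/4 (a(B, R) = 1*1 + B*(-1/4) = 1 - B/4)
M(F) = 4 - F/4 (M(F) = 3 + (1 - F/4) = 4 - F/4)
O(j) = -8 + (-5 + j)*(5 + j)/2 (O(j) = (4 - (j - 5)*(j + 5)/4)*(-2) = (4 - (-5 + j)*(5 + j)/4)*(-2) = -8 + (-5 + j)*(5 + j)/2)
(O(9) + 44)**2 = ((-41/2 + (1/2)*9**2) + 44)**2 = ((-41/2 + (1/2)*81) + 44)**2 = ((-41/2 + 81/2) + 44)**2 = (20 + 44)**2 = 64**2 = 4096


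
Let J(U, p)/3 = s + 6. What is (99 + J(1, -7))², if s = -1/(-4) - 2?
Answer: 199809/16 ≈ 12488.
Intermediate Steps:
s = -7/4 (s = -¼*(-1) - 2 = ¼ - 2 = -7/4 ≈ -1.7500)
J(U, p) = 51/4 (J(U, p) = 3*(-7/4 + 6) = 3*(17/4) = 51/4)
(99 + J(1, -7))² = (99 + 51/4)² = (447/4)² = 199809/16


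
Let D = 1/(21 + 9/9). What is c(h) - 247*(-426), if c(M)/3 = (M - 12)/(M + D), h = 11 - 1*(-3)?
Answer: 10837910/103 ≈ 1.0522e+5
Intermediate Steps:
D = 1/22 (D = 1/(21 + 9*(⅑)) = 1/(21 + 1) = 1/22 ≈ 0.045455)
h = 14 (h = 11 + 3 = 14)
c(M) = 3*(-12 + M)/(1/22 + M) (c(M) = 3*((M - 12)/(M + 1/22)) = 3*((-12 + M)/(1/22 + M)) = 3*(-12 + M)/(1/22 + M))
c(h) - 247*(-426) = 66*(-12 + 14)/(1 + 22*14) - 247*(-426) = 66*2/(1 + 308) + 105222 = 66*2/309 + 105222 = 66*(1/309)*2 + 105222 = 44/103 + 105222 = 10837910/103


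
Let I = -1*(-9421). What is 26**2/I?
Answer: 676/9421 ≈ 0.071755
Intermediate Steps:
I = 9421
26**2/I = 26**2/9421 = 676*(1/9421) = 676/9421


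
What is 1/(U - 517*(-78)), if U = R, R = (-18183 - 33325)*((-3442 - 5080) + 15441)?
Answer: -1/356343526 ≈ -2.8063e-9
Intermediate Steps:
R = -356383852 (R = -51508*(-8522 + 15441) = -51508*6919 = -356383852)
U = -356383852
1/(U - 517*(-78)) = 1/(-356383852 - 517*(-78)) = 1/(-356383852 + 40326) = 1/(-356343526) = -1/356343526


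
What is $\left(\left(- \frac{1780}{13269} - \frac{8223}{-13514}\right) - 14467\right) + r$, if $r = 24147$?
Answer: $\frac{1735876190947}{179317266} \approx 9680.5$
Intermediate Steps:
$\left(\left(- \frac{1780}{13269} - \frac{8223}{-13514}\right) - 14467\right) + r = \left(\left(- \frac{1780}{13269} - \frac{8223}{-13514}\right) - 14467\right) + 24147 = \left(\left(\left(-1780\right) \frac{1}{13269} - - \frac{8223}{13514}\right) - 14467\right) + 24147 = \left(\left(- \frac{1780}{13269} + \frac{8223}{13514}\right) - 14467\right) + 24147 = \left(\frac{85056067}{179317266} - 14467\right) + 24147 = - \frac{2594097831155}{179317266} + 24147 = \frac{1735876190947}{179317266}$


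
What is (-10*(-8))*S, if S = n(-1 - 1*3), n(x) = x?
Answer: -320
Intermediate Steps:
S = -4 (S = -1 - 1*3 = -1 - 3 = -4)
(-10*(-8))*S = -10*(-8)*(-4) = 80*(-4) = -320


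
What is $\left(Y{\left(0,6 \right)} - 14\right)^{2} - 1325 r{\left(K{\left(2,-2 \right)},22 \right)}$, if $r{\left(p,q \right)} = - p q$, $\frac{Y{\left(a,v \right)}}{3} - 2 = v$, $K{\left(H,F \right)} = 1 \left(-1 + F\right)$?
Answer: $-87350$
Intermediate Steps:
$K{\left(H,F \right)} = -1 + F$
$Y{\left(a,v \right)} = 6 + 3 v$
$r{\left(p,q \right)} = - p q$
$\left(Y{\left(0,6 \right)} - 14\right)^{2} - 1325 r{\left(K{\left(2,-2 \right)},22 \right)} = \left(\left(6 + 3 \cdot 6\right) - 14\right)^{2} - 1325 \left(\left(-1\right) \left(-1 - 2\right) 22\right) = \left(\left(6 + 18\right) - 14\right)^{2} - 1325 \left(\left(-1\right) \left(-3\right) 22\right) = \left(24 - 14\right)^{2} - 87450 = 10^{2} - 87450 = 100 - 87450 = -87350$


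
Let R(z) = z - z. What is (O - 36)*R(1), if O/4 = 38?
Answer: 0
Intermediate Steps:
O = 152 (O = 4*38 = 152)
R(z) = 0
(O - 36)*R(1) = (152 - 36)*0 = 116*0 = 0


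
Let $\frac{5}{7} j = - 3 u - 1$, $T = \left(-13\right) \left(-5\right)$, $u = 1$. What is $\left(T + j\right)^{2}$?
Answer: $\frac{88209}{25} \approx 3528.4$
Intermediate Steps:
$T = 65$
$j = - \frac{28}{5}$ ($j = \frac{7 \left(\left(-3\right) 1 - 1\right)}{5} = \frac{7 \left(-3 - 1\right)}{5} = \frac{7}{5} \left(-4\right) = - \frac{28}{5} \approx -5.6$)
$\left(T + j\right)^{2} = \left(65 - \frac{28}{5}\right)^{2} = \left(\frac{297}{5}\right)^{2} = \frac{88209}{25}$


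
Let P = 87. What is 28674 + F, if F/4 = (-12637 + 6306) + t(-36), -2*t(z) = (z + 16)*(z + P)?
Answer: 5390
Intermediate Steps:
t(z) = -(16 + z)*(87 + z)/2 (t(z) = -(z + 16)*(z + 87)/2 = -(16 + z)*(87 + z)/2)
F = -23284 (F = 4*((-12637 + 6306) + (-696 - 103/2*(-36) - ½*(-36)²)) = 4*(-6331 + (-696 + 1854 - ½*1296)) = 4*(-6331 + (-696 + 1854 - 648)) = 4*(-6331 + 510) = 4*(-5821) = -23284)
28674 + F = 28674 - 23284 = 5390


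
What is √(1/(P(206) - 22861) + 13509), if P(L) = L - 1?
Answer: √108345205662/2832 ≈ 116.23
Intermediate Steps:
P(L) = -1 + L
√(1/(P(206) - 22861) + 13509) = √(1/((-1 + 206) - 22861) + 13509) = √(1/(205 - 22861) + 13509) = √(1/(-22656) + 13509) = √(-1/22656 + 13509) = √(306059903/22656) = √108345205662/2832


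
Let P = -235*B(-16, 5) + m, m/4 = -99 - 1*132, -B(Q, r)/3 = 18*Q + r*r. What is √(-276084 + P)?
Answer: I*√462423 ≈ 680.02*I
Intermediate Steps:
B(Q, r) = -54*Q - 3*r² (B(Q, r) = -3*(18*Q + r*r) = -3*(18*Q + r²) = -3*(r² + 18*Q) = -54*Q - 3*r²)
m = -924 (m = 4*(-99 - 1*132) = 4*(-99 - 132) = 4*(-231) = -924)
P = -186339 (P = -235*(-54*(-16) - 3*5²) - 924 = -235*(864 - 3*25) - 924 = -235*(864 - 75) - 924 = -235*789 - 924 = -185415 - 924 = -186339)
√(-276084 + P) = √(-276084 - 186339) = √(-462423) = I*√462423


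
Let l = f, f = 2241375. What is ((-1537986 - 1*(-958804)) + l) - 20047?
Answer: 1642146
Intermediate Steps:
l = 2241375
((-1537986 - 1*(-958804)) + l) - 20047 = ((-1537986 - 1*(-958804)) + 2241375) - 20047 = ((-1537986 + 958804) + 2241375) - 20047 = (-579182 + 2241375) - 20047 = 1662193 - 20047 = 1642146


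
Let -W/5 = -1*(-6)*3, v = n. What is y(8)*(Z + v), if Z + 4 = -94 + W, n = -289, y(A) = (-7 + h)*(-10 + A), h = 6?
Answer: -954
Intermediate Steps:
y(A) = 10 - A (y(A) = (-7 + 6)*(-10 + A) = -(-10 + A) = 10 - A)
v = -289
W = -90 (W = -5*(-1*(-6))*3 = -30*3 = -5*18 = -90)
Z = -188 (Z = -4 + (-94 - 90) = -4 - 184 = -188)
y(8)*(Z + v) = (10 - 1*8)*(-188 - 289) = (10 - 8)*(-477) = 2*(-477) = -954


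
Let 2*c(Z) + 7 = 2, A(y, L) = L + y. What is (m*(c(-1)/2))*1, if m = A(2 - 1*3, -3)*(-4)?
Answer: -20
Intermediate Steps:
c(Z) = -5/2 (c(Z) = -7/2 + (1/2)*2 = -7/2 + 1 = -5/2)
m = 16 (m = (-3 + (2 - 1*3))*(-4) = (-3 + (2 - 3))*(-4) = (-3 - 1)*(-4) = -4*(-4) = 16)
(m*(c(-1)/2))*1 = (16*(-5/2/2))*1 = (16*(-5/2*1/2))*1 = (16*(-5/4))*1 = -20*1 = -20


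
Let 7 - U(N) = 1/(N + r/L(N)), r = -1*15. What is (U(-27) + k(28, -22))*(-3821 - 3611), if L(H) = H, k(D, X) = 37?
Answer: -38947396/119 ≈ -3.2729e+5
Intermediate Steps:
r = -15
U(N) = 7 - 1/(N - 15/N)
(U(-27) + k(28, -22))*(-3821 - 3611) = ((-105 - 1*(-27) + 7*(-27)**2)/(-15 + (-27)**2) + 37)*(-3821 - 3611) = ((-105 + 27 + 7*729)/(-15 + 729) + 37)*(-7432) = ((-105 + 27 + 5103)/714 + 37)*(-7432) = ((1/714)*5025 + 37)*(-7432) = (1675/238 + 37)*(-7432) = (10481/238)*(-7432) = -38947396/119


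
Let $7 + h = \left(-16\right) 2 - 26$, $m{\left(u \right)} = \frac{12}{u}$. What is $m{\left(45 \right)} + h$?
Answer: $- \frac{971}{15} \approx -64.733$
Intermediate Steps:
$h = -65$ ($h = -7 - 58 = -65$)
$m{\left(45 \right)} + h = \frac{12}{45} - 65 = 12 \cdot \frac{1}{45} - 65 = \frac{4}{15} - 65 = - \frac{971}{15}$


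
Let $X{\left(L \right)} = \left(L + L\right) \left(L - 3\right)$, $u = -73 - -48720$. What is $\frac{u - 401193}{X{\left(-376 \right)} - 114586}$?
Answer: $- \frac{176273}{85211} \approx -2.0687$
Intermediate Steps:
$u = 48647$ ($u = -73 + 48720 = 48647$)
$X{\left(L \right)} = 2 L \left(-3 + L\right)$
$\frac{u - 401193}{X{\left(-376 \right)} - 114586} = \frac{48647 - 401193}{2 \left(-376\right) \left(-3 - 376\right) - 114586} = - \frac{352546}{2 \left(-376\right) \left(-379\right) - 114586} = - \frac{352546}{285008 - 114586} = - \frac{352546}{170422} = \left(-352546\right) \frac{1}{170422} = - \frac{176273}{85211}$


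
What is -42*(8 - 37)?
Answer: 1218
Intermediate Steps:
-42*(8 - 37) = -42*(-29) = 1218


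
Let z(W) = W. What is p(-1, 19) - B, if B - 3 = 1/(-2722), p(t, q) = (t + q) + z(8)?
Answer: 62607/2722 ≈ 23.000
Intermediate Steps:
p(t, q) = 8 + q + t (p(t, q) = (t + q) + 8 = (q + t) + 8 = 8 + q + t)
B = 8165/2722 (B = 3 + 1/(-2722) = 3 - 1/2722 = 8165/2722 ≈ 2.9996)
p(-1, 19) - B = (8 + 19 - 1) - 1*8165/2722 = 26 - 8165/2722 = 62607/2722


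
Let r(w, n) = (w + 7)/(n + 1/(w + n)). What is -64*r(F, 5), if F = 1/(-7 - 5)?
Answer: -78352/921 ≈ -85.073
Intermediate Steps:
F = -1/12 (F = 1/(-12) = -1/12 ≈ -0.083333)
r(w, n) = (7 + w)/(n + 1/(n + w))
-64*r(F, 5) = -64*((-1/12)² + 7*5 + 7*(-1/12) + 5*(-1/12))/(1 + 5² + 5*(-1/12)) = -64*(1/144 + 35 - 7/12 - 5/12)/(1 + 25 - 5/12) = -64*4897/(307/12*144) = -768*4897/(307*144) = -64*4897/3684 = -78352/921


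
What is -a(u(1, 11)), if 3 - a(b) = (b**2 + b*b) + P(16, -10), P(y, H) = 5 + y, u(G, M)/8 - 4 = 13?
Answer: 37010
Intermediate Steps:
u(G, M) = 136 (u(G, M) = 32 + 8*13 = 32 + 104 = 136)
a(b) = -18 - 2*b**2 (a(b) = 3 - ((b**2 + b*b) + (5 + 16)) = 3 - ((b**2 + b**2) + 21) = 3 - (2*b**2 + 21) = 3 - (21 + 2*b**2) = 3 + (-21 - 2*b**2) = -18 - 2*b**2)
-a(u(1, 11)) = -(-18 - 2*136**2) = -(-18 - 2*18496) = -(-18 - 36992) = -1*(-37010) = 37010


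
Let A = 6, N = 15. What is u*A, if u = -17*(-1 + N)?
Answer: -1428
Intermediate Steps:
u = -238 (u = -17*(-1 + 15) = -17*14 = -238)
u*A = -238*6 = -1428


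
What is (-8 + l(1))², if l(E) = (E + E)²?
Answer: 16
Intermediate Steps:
l(E) = 4*E² (l(E) = (2*E)² = 4*E²)
(-8 + l(1))² = (-8 + 4*1²)² = (-8 + 4*1)² = (-8 + 4)² = (-4)² = 16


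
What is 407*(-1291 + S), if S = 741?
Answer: -223850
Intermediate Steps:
407*(-1291 + S) = 407*(-1291 + 741) = 407*(-550) = -223850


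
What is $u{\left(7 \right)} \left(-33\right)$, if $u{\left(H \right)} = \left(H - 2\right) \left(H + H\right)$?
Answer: $-2310$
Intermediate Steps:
$u{\left(H \right)} = 2 H \left(-2 + H\right)$ ($u{\left(H \right)} = \left(-2 + H\right) 2 H = 2 H \left(-2 + H\right)$)
$u{\left(7 \right)} \left(-33\right) = 2 \cdot 7 \left(-2 + 7\right) \left(-33\right) = 2 \cdot 7 \cdot 5 \left(-33\right) = 70 \left(-33\right) = -2310$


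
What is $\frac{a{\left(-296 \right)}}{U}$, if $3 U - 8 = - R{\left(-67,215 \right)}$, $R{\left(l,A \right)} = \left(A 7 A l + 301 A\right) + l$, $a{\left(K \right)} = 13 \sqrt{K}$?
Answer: $\frac{78 i \sqrt{74}}{21614885} \approx 3.1043 \cdot 10^{-5} i$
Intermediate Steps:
$R{\left(l,A \right)} = l + 301 A + 7 l A^{2}$ ($R{\left(l,A \right)} = \left(7 A A l + 301 A\right) + l = \left(7 A^{2} l + 301 A\right) + l = \left(7 l A^{2} + 301 A\right) + l = \left(301 A + 7 l A^{2}\right) + l = l + 301 A + 7 l A^{2}$)
$U = \frac{21614885}{3}$ ($U = \frac{8}{3} + \frac{\left(-1\right) \left(-67 + 301 \cdot 215 + 7 \left(-67\right) 215^{2}\right)}{3} = \frac{8}{3} + \frac{\left(-1\right) \left(-67 + 64715 + 7 \left(-67\right) 46225\right)}{3} = \frac{8}{3} + \frac{\left(-1\right) \left(-67 + 64715 - 21679525\right)}{3} = \frac{8}{3} + \frac{\left(-1\right) \left(-21614877\right)}{3} = \frac{8}{3} + \frac{1}{3} \cdot 21614877 = \frac{8}{3} + 7204959 = \frac{21614885}{3} \approx 7.205 \cdot 10^{6}$)
$\frac{a{\left(-296 \right)}}{U} = \frac{13 \sqrt{-296}}{\frac{21614885}{3}} = 13 \cdot 2 i \sqrt{74} \cdot \frac{3}{21614885} = 26 i \sqrt{74} \cdot \frac{3}{21614885} = \frac{78 i \sqrt{74}}{21614885}$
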